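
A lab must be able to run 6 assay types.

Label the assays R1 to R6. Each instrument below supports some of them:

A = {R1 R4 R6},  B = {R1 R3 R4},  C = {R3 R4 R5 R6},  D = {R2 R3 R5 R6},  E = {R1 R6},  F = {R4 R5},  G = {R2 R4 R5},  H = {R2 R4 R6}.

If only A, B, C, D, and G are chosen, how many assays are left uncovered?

0

Union of A, B, C, D, G = {R1, R2, R3, R4, R5, R6} — that's every assay, so 0 are uncovered.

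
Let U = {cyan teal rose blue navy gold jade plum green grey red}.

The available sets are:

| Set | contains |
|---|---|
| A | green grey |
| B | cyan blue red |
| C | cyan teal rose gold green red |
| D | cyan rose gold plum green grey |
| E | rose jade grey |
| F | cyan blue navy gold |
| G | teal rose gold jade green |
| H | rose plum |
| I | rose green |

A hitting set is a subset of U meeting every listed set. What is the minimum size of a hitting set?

3

The 3 elements {rose, blue, grey} hit every set.
The sets A, B, H are pairwise disjoint, so any hitting set needs a separate element for each — at least 3. Hence 3 is optimal.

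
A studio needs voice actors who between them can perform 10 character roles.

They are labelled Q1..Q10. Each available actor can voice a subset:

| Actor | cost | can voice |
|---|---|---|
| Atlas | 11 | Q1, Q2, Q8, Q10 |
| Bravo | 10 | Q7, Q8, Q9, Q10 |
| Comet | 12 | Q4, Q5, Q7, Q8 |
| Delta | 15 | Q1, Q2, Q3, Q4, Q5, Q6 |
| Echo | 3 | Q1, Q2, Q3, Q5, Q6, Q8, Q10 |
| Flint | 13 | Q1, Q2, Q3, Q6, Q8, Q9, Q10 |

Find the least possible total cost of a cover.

25

Comet, Flint together cover every role (Comet ∪ Flint = {Q1, Q2, Q3, Q4, Q5, Q6, Q7, Q8, Q9, Q10}); total cost 12 + 13 = 25.
No covering selection has total cost below 25.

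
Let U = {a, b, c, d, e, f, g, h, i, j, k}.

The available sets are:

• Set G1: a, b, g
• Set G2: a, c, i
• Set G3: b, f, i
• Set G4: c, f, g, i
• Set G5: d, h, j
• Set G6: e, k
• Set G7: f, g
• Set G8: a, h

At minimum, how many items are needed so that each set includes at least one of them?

4

The 4 items {a, e, f, j} hit every set.
The sets G2, G5, G6, G7 are pairwise disjoint, so any hitting set needs a separate item for each — at least 4. Hence 4 is optimal.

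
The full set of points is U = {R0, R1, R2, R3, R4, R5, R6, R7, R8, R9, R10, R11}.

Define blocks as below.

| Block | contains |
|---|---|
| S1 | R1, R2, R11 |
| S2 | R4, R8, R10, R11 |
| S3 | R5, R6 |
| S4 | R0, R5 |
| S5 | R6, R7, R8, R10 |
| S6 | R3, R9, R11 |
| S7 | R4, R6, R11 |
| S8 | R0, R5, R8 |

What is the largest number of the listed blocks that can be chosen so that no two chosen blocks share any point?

3

S1, S4, S5 are pairwise disjoint (S1={R1,R2,R11}; S4={R0,R5}; S5={R6,R7,R8,R10}).
Every remaining block overlaps one of these, and no 4 of the listed blocks are pairwise disjoint, so 3 is the maximum.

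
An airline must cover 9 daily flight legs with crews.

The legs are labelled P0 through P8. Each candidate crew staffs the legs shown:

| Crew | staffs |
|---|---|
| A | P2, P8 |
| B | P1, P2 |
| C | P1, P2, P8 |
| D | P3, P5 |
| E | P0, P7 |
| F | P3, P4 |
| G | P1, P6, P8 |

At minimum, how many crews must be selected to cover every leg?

5

C and D and E and F and G together: C ∪ D ∪ E ∪ F ∪ G = {P0, P1, P2, P3, P4, P5, P6, P7, P8} — every leg is covered.
No 4 of the 7 crews cover everything (all 35 combinations miss at least one leg), so 5 is optimal.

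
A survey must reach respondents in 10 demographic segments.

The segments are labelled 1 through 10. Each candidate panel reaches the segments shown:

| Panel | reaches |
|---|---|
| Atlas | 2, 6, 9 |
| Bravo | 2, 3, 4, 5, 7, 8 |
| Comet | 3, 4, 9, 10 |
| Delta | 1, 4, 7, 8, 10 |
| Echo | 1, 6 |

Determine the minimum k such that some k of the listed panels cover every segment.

3

Atlas and Bravo and Delta together: Atlas ∪ Bravo ∪ Delta = {1, 2, 3, 4, 5, 6, 7, 8, 9, 10} — every segment is covered.
Only Bravo contains 5, so Bravo is forced; the remaining 4 segments need at least 2 more panels (each remaining panel adds at most 2) — so at least 3 panels are needed, and 3 is optimal.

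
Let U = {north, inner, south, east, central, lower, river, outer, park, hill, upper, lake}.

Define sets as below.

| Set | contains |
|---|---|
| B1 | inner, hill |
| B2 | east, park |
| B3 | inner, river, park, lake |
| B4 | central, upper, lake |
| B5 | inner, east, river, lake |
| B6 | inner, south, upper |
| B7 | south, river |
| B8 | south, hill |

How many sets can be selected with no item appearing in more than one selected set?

4

B1, B2, B4, B7 are pairwise disjoint (B1={inner,hill}; B2={east,park}; B4={central,upper,lake}; B7={south,river}).
Every remaining set overlaps one of these, and no 5 of the listed sets are pairwise disjoint, so 4 is the maximum.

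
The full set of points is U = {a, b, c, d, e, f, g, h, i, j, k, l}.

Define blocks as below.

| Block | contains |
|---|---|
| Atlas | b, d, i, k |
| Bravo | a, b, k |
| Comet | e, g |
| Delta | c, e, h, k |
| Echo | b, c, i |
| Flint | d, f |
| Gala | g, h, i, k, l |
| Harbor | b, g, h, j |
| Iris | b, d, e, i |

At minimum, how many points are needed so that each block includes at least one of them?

4

T = {b, f, g, k} meets every block (each contains at least one member of T), and |T| = 4.
No choice of 3 points meets every block, so 4 is the minimum.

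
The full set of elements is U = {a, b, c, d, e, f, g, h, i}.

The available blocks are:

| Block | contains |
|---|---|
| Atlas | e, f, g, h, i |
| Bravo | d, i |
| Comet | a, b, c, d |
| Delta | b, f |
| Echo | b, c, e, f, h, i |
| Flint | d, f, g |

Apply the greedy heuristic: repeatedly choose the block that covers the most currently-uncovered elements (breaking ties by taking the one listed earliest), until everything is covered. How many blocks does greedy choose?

Greedy: pick Echo (covers 6 new) → pick Comet (covers 2 new) → pick Atlas (covers 1 new). Total picks: 3.
(The true minimum cover uses only 2 blocks, so greedy is not optimal here.)

3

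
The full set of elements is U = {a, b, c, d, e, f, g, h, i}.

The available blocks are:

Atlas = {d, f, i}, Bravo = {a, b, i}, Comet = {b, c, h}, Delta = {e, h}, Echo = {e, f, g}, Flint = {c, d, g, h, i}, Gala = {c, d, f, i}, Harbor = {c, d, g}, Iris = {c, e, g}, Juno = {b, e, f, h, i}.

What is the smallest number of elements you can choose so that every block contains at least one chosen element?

T = {b, d, e} meets every block (each contains at least one member of T), and |T| = 3.
The blocks Bravo, Delta, Harbor are pairwise disjoint, so any hitting set needs a separate element for each — at least 3. Hence 3 is optimal.

3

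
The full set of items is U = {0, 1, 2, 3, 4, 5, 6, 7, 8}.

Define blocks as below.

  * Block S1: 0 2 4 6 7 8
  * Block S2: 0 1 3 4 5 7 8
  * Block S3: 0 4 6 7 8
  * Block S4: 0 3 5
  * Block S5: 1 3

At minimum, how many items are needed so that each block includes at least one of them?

2

The 2 items {3, 8} hit every block.
The blocks S3, S5 are pairwise disjoint, so any hitting set needs a separate item for each — at least 2. Hence 2 is optimal.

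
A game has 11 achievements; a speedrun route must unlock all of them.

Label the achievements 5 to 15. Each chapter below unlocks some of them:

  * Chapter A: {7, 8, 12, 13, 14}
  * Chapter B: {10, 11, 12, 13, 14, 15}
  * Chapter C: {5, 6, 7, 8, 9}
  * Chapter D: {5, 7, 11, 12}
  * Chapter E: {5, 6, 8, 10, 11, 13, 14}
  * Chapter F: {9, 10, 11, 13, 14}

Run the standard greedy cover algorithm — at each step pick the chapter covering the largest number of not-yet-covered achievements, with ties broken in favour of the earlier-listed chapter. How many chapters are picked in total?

Greedy: pick E (covers 7 new) → pick A (covers 2 new) → pick B (covers 1 new) → pick C (covers 1 new). Total picks: 4.
(The true minimum cover uses only 2 chapters, so greedy is not optimal here.)

4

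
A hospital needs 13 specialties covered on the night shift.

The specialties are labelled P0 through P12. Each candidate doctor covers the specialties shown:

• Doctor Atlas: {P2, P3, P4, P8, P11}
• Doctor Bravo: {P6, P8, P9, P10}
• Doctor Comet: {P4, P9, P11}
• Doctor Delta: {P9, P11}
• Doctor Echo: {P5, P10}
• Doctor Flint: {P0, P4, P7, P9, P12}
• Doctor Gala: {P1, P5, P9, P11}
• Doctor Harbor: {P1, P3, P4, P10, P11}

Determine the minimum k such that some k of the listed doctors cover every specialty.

Atlas and Bravo and Flint and Gala together: Atlas ∪ Bravo ∪ Flint ∪ Gala = {P0, P1, P2, P3, P4, P5, P6, P7, P8, P9, P10, P11, P12} — every specialty is covered.
Only Bravo contains P6, so Bravo is forced; the remaining 9 specialties need at least 3 more doctors (each remaining doctor adds at most 4) — so at least 4 doctors are needed, and 4 is optimal.

4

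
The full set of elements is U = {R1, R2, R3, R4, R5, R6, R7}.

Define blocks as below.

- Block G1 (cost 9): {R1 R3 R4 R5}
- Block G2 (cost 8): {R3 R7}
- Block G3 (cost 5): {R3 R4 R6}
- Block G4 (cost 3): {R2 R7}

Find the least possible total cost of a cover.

G1, G3, G4 together cover every element (G1 ∪ G3 ∪ G4 = {R1, R2, R3, R4, R5, R6, R7}); total cost 9 + 5 + 3 = 17.
No covering selection has total cost below 17.

17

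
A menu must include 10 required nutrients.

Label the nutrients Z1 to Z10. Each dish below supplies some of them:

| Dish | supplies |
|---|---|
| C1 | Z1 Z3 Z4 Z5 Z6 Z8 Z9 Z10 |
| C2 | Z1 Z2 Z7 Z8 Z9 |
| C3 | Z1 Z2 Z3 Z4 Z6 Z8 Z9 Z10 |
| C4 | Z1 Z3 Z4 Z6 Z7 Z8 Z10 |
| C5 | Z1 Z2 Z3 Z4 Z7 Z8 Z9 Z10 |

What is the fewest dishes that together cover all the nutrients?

2

Take {C1, C5}. Their union is {Z1, Z2, Z3, Z4, Z5, Z6, Z7, Z8, Z9, Z10}, which is all 10 nutrients.
No single dish has all 10 nutrients (the largest, C1, has 8), so 2 is optimal.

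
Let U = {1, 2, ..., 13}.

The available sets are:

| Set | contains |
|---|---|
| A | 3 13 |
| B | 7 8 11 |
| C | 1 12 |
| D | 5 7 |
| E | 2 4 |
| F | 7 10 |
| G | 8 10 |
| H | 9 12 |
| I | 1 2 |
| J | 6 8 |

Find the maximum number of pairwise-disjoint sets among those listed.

5

A, D, E, G, H are pairwise disjoint (A={3,13}; D={5,7}; E={2,4}; G={8,10}; H={9,12}).
Every remaining set overlaps one of these, and no 6 of the listed sets are pairwise disjoint, so 5 is the maximum.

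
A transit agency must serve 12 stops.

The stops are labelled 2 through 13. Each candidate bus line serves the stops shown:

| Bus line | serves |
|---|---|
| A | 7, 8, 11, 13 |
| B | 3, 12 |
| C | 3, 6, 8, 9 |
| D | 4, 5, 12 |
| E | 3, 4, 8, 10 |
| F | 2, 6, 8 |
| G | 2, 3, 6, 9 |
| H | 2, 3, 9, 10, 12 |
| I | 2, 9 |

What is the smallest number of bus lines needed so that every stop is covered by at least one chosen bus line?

4

Take {A, D, E, G}. Their union is {2, 3, 4, 5, 6, 7, 8, 9, 10, 11, 12, 13}, which is all 12 stops.
Only D contains 5, so D is forced; the remaining 9 stops need at least 3 more bus lines (each remaining bus line adds at most 4) — so at least 4 bus lines are needed, and 4 is optimal.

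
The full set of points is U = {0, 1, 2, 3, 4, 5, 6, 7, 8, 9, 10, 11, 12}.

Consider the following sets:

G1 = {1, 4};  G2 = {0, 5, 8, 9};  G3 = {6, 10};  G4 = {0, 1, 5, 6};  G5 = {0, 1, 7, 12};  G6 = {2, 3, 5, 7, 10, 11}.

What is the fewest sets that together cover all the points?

5

Take {G1, G2, G4, G5, G6}. Their union is {0, 1, 2, 3, 4, 5, 6, 7, 8, 9, 10, 11, 12}, which is all 13 points.
No 4 of the 6 sets cover everything (all 15 combinations miss at least one point), so 5 is optimal.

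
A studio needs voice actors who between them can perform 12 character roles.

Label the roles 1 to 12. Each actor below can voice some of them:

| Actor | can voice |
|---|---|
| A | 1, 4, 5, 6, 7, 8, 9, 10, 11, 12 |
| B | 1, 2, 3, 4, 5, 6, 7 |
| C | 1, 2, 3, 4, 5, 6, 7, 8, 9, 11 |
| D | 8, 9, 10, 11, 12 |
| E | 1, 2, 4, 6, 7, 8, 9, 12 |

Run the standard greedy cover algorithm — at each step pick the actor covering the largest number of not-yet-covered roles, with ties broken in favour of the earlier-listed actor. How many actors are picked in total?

Greedy: pick A (covers 10 new) → pick B (covers 2 new). Total picks: 2.

2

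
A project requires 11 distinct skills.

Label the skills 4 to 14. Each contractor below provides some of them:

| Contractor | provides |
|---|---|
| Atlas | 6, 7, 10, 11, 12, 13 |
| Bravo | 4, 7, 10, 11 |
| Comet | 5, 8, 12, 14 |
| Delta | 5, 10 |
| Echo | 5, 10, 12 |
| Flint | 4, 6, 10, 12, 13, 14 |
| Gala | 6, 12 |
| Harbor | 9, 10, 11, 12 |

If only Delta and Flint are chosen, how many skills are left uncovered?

4

Union of Delta, Flint = {4, 5, 6, 10, 12, 13, 14}.
Not covered: 7, 8, 9, 11 — 4 skills.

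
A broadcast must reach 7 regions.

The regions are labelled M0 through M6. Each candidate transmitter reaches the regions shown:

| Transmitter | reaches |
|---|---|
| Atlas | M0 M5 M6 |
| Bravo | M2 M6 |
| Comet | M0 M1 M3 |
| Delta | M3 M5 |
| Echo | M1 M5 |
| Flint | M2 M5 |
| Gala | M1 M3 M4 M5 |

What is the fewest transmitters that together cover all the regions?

3

Take {Bravo, Comet, Gala}. Their union is {M0, M1, M2, M3, M4, M5, M6}, which is all 7 regions.
Only Gala contains M4, so Gala is forced; the remaining 3 regions need at least 2 more transmitters (each remaining transmitter adds at most 2) — so at least 3 transmitters are needed, and 3 is optimal.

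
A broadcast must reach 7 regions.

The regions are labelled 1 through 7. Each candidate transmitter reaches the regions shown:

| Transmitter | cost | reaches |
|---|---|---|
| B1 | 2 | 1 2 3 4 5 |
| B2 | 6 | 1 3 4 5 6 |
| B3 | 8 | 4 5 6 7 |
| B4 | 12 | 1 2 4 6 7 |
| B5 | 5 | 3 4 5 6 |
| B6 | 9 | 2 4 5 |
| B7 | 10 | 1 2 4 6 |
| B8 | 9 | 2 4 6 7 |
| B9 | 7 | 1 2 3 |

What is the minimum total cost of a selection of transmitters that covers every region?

10

B1, B3 together cover every region (B1 ∪ B3 = {1, 2, 3, 4, 5, 6, 7}); total cost 2 + 8 = 10.
No covering selection has total cost below 10.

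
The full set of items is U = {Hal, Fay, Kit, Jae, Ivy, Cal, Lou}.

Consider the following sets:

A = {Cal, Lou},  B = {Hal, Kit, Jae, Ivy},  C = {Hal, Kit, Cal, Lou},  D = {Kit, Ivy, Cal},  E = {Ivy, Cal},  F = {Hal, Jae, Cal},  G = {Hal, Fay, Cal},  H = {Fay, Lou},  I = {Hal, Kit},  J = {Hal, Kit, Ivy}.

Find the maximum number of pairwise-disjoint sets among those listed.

3

E, H, I are pairwise disjoint (E={Ivy,Cal}; H={Fay,Lou}; I={Hal,Kit}).
Every remaining set overlaps one of these, and no 4 of the listed sets are pairwise disjoint, so 3 is the maximum.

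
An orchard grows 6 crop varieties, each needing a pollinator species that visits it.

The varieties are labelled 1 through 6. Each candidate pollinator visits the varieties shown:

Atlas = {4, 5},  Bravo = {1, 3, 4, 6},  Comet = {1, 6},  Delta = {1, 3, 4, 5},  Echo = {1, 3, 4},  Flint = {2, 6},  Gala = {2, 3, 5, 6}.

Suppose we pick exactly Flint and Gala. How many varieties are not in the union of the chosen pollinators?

Union of Flint, Gala = {2, 3, 5, 6}.
Not covered: 1, 4 — 2 varieties.

2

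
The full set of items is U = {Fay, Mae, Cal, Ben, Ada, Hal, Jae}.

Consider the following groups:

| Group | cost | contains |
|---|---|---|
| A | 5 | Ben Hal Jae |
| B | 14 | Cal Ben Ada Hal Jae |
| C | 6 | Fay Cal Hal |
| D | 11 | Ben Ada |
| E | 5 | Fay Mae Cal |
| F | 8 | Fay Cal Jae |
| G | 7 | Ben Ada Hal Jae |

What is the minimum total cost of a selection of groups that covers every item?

E, G together cover every item (E ∪ G = {Fay, Mae, Cal, Ben, Ada, Hal, Jae}); total cost 5 + 7 = 12.
The greedy pick A, E, G costs 17; no covering selection beats 12.

12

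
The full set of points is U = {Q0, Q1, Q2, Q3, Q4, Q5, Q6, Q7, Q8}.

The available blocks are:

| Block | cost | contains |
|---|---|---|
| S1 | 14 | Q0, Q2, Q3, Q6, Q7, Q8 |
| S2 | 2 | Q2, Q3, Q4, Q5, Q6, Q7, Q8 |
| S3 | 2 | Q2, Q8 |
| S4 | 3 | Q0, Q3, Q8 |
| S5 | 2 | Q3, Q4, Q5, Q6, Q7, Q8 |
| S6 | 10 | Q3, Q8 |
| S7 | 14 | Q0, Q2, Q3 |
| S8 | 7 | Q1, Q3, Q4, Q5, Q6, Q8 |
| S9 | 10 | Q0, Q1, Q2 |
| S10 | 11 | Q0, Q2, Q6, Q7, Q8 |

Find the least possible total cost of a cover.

12

S5, S9 together cover every point (S5 ∪ S9 = {Q0, Q1, Q2, Q3, Q4, Q5, Q6, Q7, Q8}); total cost 2 + 10 = 12.
No covering selection has total cost below 12.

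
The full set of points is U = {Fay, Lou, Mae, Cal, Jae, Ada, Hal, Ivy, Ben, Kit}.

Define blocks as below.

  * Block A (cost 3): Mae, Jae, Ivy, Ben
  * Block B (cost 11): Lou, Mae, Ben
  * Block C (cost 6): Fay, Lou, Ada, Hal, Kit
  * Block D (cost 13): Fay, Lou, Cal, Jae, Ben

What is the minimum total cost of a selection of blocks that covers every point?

A, C, D together cover every point (A ∪ C ∪ D = {Fay, Lou, Mae, Cal, Jae, Ada, Hal, Ivy, Ben, Kit}); total cost 3 + 6 + 13 = 22.
No covering selection has total cost below 22.

22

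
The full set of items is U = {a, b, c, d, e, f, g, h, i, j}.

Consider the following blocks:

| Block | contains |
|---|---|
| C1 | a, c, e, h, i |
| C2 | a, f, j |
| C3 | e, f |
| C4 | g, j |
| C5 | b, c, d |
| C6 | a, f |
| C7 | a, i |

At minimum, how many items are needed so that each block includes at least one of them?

4

T = {a, b, e, j} meets every block (each contains at least one member of T), and |T| = 4.
The blocks C3, C4, C5, C7 are pairwise disjoint, so any hitting set needs a separate item for each — at least 4. Hence 4 is optimal.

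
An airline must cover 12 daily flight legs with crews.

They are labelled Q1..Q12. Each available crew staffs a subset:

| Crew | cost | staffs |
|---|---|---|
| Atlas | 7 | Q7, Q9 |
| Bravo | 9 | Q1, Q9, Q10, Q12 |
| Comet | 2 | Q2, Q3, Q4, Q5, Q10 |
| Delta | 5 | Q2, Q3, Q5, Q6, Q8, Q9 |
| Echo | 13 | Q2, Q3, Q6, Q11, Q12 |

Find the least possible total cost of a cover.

Atlas, Bravo, Comet, Delta, Echo together cover every leg (Atlas ∪ Bravo ∪ Comet ∪ Delta ∪ Echo = {Q1, Q2, Q3, Q4, Q5, Q6, Q7, Q8, Q9, Q10, Q11, Q12}); total cost 7 + 9 + 2 + 5 + 13 = 36.
No covering selection has total cost below 36.

36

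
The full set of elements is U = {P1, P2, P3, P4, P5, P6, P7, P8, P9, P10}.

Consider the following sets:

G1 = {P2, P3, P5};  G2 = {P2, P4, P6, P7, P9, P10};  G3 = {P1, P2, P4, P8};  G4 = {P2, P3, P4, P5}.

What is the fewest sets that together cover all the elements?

3

Take {G1, G2, G3}. Their union is {P1, P2, P3, P4, P5, P6, P7, P8, P9, P10}, which is all 10 elements.
Only G3 contains P1, so G3 is forced; the remaining 6 elements need at least 2 more sets (each remaining set adds at most 4) — so at least 3 sets are needed, and 3 is optimal.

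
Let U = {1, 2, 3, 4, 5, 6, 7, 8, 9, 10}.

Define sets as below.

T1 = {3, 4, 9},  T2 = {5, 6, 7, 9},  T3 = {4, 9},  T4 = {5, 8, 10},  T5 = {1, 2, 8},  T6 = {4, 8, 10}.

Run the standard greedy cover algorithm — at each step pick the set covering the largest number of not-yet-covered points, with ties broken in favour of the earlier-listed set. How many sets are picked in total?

4

Greedy: pick T2 (covers 4 new) → pick T5 (covers 3 new) → pick T1 (covers 2 new) → pick T4 (covers 1 new). Total picks: 4.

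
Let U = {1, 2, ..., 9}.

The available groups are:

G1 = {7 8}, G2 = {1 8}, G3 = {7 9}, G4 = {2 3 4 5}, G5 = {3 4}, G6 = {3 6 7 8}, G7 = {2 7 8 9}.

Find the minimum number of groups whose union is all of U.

4

Take {G2, G4, G6, G7}. Their union is {1, 2, 3, 4, 5, 6, 7, 8, 9}, which is all 9 items.
No 3 of the 7 groups cover everything (all 35 combinations miss at least one item), so 4 is optimal.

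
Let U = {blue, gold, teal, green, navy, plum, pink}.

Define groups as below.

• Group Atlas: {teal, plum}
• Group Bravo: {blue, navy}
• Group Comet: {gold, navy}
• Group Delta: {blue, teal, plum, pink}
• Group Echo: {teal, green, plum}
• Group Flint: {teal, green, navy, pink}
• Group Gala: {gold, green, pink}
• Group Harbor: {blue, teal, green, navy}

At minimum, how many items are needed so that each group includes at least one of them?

Take H = {green, navy, plum}. Each listed group contains at least one of these, so H is a hitting set of size 3.
The groups Atlas, Bravo, Gala are pairwise disjoint, so any hitting set needs a separate item for each — at least 3. Hence 3 is optimal.

3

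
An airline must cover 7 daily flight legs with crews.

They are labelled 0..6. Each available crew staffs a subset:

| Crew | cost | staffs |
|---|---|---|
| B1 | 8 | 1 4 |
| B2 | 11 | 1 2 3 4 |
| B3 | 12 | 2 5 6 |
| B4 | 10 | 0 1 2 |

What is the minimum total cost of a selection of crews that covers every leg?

B2, B3, B4 together cover every leg (B2 ∪ B3 ∪ B4 = {0, 1, 2, 3, 4, 5, 6}); total cost 11 + 12 + 10 = 33.
No covering selection has total cost below 33.

33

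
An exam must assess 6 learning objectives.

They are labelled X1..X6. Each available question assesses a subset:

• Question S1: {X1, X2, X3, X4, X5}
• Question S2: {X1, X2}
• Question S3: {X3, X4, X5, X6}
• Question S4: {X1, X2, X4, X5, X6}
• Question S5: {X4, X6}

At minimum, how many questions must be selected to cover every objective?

2

S1 and S3 together: S1 ∪ S3 = {X1, X2, X3, X4, X5, X6} — every objective is covered.
No single question has all 6 objectives (the largest, S1, has 5), so 2 is optimal.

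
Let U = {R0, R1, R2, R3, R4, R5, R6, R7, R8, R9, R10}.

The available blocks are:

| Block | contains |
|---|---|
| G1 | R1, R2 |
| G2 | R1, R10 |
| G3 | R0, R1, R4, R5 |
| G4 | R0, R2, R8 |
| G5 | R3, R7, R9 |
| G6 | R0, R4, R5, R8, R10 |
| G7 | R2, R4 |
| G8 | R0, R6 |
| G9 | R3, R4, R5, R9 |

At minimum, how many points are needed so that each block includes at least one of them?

4

The 4 points {R0, R2, R3, R10} hit every block.
The blocks G2, G5, G7, G8 are pairwise disjoint, so any hitting set needs a separate point for each — at least 4. Hence 4 is optimal.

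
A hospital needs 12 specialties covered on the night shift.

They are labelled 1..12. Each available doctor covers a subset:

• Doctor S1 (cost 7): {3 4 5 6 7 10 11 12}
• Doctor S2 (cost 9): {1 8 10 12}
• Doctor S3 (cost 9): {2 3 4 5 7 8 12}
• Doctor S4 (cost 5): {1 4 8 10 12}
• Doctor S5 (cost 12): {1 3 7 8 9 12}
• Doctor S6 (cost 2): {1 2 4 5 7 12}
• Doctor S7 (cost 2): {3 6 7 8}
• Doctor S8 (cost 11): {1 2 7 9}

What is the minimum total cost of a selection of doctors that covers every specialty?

20

S1, S7, S8 together cover every specialty (S1 ∪ S7 ∪ S8 = {1, 2, 3, 4, 5, 6, 7, 8, 9, 10, 11, 12}); total cost 7 + 2 + 11 = 20.
The greedy pick S6, S7, S1, S8 costs 22; no covering selection beats 20.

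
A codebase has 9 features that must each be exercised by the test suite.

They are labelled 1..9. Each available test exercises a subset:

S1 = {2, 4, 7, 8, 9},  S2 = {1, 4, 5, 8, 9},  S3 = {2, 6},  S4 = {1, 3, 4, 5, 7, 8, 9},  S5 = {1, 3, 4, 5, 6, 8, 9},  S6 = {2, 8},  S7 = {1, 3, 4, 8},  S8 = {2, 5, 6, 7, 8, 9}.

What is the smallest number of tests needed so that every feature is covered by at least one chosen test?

S3 and S4 together: S3 ∪ S4 = {1, 2, 3, 4, 5, 6, 7, 8, 9} — every feature is covered.
No single test has all 9 features (the largest, S4, has 7), so 2 is optimal.

2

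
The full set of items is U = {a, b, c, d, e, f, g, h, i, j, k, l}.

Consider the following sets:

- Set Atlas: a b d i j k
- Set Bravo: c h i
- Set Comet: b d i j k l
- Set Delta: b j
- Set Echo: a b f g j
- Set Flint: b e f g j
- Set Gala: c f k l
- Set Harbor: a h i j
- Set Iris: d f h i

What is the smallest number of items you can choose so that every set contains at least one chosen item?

3

Take T = {b, h, k}. Each listed set contains at least one of these, so T is a hitting set of size 3.
No choice of 2 items meets every set, so 3 is the minimum.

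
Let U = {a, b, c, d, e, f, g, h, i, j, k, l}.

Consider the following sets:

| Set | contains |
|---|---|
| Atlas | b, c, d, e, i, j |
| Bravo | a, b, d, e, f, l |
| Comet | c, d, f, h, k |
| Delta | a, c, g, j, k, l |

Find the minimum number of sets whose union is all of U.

3

Take {Atlas, Comet, Delta}. Their union is {a, b, c, d, e, f, g, h, i, j, k, l}, which is all 12 elements.
Only Delta contains g, so Delta is forced; the remaining 6 elements need at least 2 more sets (each remaining set adds at most 4) — so at least 3 sets are needed, and 3 is optimal.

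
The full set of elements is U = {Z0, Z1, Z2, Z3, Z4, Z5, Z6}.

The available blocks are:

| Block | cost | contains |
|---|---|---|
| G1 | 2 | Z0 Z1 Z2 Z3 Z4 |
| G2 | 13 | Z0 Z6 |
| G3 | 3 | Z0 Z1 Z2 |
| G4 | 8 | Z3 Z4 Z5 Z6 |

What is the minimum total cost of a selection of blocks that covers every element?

G1, G4 together cover every element (G1 ∪ G4 = {Z0, Z1, Z2, Z3, Z4, Z5, Z6}); total cost 2 + 8 = 10.
No covering selection has total cost below 10.

10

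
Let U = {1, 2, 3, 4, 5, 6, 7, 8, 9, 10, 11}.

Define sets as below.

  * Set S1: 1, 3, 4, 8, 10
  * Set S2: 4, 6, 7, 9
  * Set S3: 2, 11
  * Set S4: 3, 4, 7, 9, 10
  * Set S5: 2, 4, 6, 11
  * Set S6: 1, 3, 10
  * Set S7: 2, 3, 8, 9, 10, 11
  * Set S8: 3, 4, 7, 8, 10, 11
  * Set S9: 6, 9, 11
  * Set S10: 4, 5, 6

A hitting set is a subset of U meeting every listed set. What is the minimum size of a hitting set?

3

The 3 points {4, 10, 11} hit every set.
The sets S3, S6, S10 are pairwise disjoint, so any hitting set needs a separate point for each — at least 3. Hence 3 is optimal.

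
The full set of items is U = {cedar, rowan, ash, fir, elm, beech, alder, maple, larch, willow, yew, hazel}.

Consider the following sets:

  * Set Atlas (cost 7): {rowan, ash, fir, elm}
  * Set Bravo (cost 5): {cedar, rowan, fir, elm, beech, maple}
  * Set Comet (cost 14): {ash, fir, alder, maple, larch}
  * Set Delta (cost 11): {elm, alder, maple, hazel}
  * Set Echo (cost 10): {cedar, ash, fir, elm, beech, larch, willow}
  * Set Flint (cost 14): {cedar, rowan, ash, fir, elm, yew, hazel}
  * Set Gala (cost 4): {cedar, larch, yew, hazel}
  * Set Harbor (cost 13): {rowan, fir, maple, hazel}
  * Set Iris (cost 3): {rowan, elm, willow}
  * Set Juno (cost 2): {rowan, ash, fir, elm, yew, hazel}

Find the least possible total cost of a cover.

Delta, Echo, Juno together cover every item (Delta ∪ Echo ∪ Juno = {cedar, rowan, ash, fir, elm, beech, alder, maple, larch, willow, yew, hazel}); total cost 11 + 10 + 2 = 23.
The greedy pick Juno, Bravo, Iris, Gala, Delta costs 25; no covering selection beats 23.

23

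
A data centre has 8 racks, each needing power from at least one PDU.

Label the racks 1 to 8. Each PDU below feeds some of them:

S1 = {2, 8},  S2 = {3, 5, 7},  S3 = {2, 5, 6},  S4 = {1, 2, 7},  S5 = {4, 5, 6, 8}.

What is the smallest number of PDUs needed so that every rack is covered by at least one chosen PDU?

S2 and S4 and S5 together: S2 ∪ S4 ∪ S5 = {1, 2, 3, 4, 5, 6, 7, 8} — every rack is covered.
Only S4 contains 1, so S4 is forced; the remaining 5 racks need at least 2 more PDUs (each remaining PDU adds at most 4) — so at least 3 PDUs are needed, and 3 is optimal.

3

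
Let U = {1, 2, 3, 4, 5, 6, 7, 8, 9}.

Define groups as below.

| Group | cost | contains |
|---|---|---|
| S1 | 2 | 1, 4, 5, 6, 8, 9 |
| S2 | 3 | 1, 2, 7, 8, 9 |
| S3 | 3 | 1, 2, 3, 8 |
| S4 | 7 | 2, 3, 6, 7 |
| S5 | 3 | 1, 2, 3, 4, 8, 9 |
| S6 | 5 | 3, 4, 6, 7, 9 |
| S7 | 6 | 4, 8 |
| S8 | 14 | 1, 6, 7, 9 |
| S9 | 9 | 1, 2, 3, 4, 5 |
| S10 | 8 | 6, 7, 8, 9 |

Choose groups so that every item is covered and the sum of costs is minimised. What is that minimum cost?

S1, S2, S5 together cover every item (S1 ∪ S2 ∪ S5 = {1, 2, 3, 4, 5, 6, 7, 8, 9}); total cost 2 + 3 + 3 = 8.
No covering selection has total cost below 8.

8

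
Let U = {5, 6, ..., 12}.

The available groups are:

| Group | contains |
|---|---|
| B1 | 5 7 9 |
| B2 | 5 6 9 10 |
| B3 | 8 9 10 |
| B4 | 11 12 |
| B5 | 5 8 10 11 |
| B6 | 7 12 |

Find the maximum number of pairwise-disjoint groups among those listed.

B2, B6 are pairwise disjoint (B2={5,6,9,10}; B6={7,12}).
Every remaining group overlaps one of these, and no 3 of the listed groups are pairwise disjoint, so 2 is the maximum.

2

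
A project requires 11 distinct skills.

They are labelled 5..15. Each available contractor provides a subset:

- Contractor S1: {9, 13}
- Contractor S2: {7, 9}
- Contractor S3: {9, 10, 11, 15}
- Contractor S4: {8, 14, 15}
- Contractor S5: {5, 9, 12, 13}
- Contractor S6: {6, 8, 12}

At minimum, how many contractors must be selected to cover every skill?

5

Take {S2, S3, S4, S5, S6}. Their union is {5, 6, 7, 8, 9, 10, 11, 12, 13, 14, 15}, which is all 11 skills.
No 4 of the 6 contractors cover everything (all 15 combinations miss at least one skill), so 5 is optimal.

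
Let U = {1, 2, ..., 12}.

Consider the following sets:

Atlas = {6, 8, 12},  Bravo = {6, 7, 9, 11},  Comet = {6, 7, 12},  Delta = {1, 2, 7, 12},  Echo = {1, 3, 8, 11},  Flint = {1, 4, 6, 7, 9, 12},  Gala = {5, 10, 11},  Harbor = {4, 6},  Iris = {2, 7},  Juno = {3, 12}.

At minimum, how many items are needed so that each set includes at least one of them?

Take H = {3, 5, 6, 7}. Each listed set contains at least one of these, so H is a hitting set of size 4.
The sets Gala, Harbor, Iris, Juno are pairwise disjoint, so any hitting set needs a separate item for each — at least 4. Hence 4 is optimal.

4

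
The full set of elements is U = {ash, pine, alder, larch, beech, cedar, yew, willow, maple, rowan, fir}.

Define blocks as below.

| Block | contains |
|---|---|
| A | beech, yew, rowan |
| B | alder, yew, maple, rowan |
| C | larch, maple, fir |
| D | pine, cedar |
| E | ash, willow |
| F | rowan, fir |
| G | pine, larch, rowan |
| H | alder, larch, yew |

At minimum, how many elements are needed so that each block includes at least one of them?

T = {larch, cedar, willow, rowan} meets every block (each contains at least one member of T), and |T| = 4.
The blocks D, E, F, H are pairwise disjoint, so any hitting set needs a separate element for each — at least 4. Hence 4 is optimal.

4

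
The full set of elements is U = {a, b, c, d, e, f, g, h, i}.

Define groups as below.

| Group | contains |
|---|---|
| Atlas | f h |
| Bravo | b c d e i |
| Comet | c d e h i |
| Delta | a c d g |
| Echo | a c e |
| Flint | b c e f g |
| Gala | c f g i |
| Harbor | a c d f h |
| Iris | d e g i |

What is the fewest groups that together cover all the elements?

Take {Bravo, Delta, Harbor}. Their union is {a, b, c, d, e, f, g, h, i}, which is all 9 elements.
No 2 of the 9 groups cover everything (all 36 combinations miss at least one element), so 3 is optimal.

3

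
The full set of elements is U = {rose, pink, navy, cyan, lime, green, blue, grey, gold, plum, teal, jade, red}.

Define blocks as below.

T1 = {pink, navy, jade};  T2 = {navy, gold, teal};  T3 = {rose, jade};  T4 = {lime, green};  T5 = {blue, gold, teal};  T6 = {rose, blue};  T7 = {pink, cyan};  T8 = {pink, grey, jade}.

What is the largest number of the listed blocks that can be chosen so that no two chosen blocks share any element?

4

T3, T4, T5, T7 are pairwise disjoint (T3={rose,jade}; T4={lime,green}; T5={blue,gold,teal}; T7={pink,cyan}).
Every remaining block overlaps one of these, and no 5 of the listed blocks are pairwise disjoint, so 4 is the maximum.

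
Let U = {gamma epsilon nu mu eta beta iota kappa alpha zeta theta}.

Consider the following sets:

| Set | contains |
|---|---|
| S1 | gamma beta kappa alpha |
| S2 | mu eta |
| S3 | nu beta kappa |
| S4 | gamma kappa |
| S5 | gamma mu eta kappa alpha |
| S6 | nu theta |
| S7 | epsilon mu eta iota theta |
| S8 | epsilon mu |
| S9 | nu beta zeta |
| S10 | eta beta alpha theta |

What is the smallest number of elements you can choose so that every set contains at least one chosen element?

The 4 elements {mu, kappa, zeta, theta} hit every set.
No choice of 3 elements meets every set, so 4 is the minimum.

4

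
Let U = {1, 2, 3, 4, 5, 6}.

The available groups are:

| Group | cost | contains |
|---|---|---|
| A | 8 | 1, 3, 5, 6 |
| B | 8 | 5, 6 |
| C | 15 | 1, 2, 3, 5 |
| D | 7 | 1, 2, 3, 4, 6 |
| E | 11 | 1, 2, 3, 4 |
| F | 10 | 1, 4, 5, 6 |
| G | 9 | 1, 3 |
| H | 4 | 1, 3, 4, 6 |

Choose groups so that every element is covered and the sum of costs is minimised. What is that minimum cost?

A, D together cover every element (A ∪ D = {1, 2, 3, 4, 5, 6}); total cost 8 + 7 = 15.
The greedy pick H, D, A costs 19; no covering selection beats 15.

15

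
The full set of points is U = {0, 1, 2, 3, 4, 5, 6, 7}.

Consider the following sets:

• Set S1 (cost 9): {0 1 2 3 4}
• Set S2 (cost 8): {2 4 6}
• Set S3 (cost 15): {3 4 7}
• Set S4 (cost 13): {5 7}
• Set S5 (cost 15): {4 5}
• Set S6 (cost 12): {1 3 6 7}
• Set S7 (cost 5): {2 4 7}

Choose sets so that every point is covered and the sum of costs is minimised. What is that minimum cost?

S1, S2, S4 together cover every point (S1 ∪ S2 ∪ S4 = {0, 1, 2, 3, 4, 5, 6, 7}); total cost 9 + 8 + 13 = 30.
The greedy pick S7, S1, S2, S4 costs 35; no covering selection beats 30.

30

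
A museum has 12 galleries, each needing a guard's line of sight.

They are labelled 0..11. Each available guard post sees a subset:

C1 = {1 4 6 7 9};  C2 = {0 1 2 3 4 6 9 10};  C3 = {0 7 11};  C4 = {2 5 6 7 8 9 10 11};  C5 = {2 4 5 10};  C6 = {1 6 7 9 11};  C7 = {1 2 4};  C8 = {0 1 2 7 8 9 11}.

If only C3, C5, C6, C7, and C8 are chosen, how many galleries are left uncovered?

Union of C3, C5, C6, C7, C8 = {0, 1, 2, 4, 5, 6, 7, 8, 9, 10, 11}.
Not covered: 3 — 1 gallery.

1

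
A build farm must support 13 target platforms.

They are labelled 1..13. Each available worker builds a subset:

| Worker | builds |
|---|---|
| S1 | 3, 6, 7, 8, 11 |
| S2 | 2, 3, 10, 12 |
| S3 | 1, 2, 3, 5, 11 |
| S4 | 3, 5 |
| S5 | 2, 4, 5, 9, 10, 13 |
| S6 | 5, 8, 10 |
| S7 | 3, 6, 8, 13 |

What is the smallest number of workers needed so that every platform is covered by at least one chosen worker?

4

Take {S1, S2, S3, S5}. Their union is {1, 2, 3, 4, 5, 6, 7, 8, 9, 10, 11, 12, 13}, which is all 13 platforms.
Only S2 contains 12, so S2 is forced; the remaining 9 platforms need at least 3 more workers (each remaining worker adds at most 4) — so at least 4 workers are needed, and 4 is optimal.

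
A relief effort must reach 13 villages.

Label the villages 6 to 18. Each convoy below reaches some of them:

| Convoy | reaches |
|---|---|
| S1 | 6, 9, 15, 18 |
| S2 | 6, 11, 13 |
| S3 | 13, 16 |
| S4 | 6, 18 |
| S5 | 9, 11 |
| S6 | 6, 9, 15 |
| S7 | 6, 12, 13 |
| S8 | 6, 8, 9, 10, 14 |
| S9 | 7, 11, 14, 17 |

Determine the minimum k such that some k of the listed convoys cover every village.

S1 and S3 and S7 and S8 and S9 together: S1 ∪ S3 ∪ S7 ∪ S8 ∪ S9 = {6, 7, 8, 9, 10, 11, 12, 13, 14, 15, 16, 17, 18} — every village is covered.
No 4 of the 9 convoys cover everything (all 126 combinations miss at least one village), so 5 is optimal.

5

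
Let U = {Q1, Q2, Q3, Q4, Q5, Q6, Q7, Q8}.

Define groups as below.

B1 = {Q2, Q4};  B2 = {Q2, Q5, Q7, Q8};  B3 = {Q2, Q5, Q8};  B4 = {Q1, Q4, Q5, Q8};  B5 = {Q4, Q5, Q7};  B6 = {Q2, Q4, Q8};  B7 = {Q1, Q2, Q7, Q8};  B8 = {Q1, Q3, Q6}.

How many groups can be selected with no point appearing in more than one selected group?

B1, B8 are pairwise disjoint (B1={Q2,Q4}; B8={Q1,Q3,Q6}).
Every remaining group overlaps one of these, and no 3 of the listed groups are pairwise disjoint, so 2 is the maximum.

2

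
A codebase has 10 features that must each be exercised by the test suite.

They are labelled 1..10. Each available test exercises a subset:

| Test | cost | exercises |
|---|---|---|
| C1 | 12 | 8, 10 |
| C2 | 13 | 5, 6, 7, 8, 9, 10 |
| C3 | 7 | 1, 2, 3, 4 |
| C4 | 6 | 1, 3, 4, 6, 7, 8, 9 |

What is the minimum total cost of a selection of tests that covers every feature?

20

C2, C3 together cover every feature (C2 ∪ C3 = {1, 2, 3, 4, 5, 6, 7, 8, 9, 10}); total cost 13 + 7 = 20.
The greedy pick C4, C2, C3 costs 26; no covering selection beats 20.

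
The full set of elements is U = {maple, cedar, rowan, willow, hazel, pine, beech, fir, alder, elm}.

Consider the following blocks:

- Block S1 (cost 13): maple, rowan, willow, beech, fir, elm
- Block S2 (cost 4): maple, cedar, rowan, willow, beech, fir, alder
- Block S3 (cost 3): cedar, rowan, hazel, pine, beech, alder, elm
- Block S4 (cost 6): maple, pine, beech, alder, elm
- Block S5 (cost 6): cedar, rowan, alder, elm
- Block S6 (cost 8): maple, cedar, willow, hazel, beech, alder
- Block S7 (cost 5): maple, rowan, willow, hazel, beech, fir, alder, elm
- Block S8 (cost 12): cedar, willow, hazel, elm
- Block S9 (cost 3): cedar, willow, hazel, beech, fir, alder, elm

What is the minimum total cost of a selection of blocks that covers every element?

S2, S3 together cover every element (S2 ∪ S3 = {maple, cedar, rowan, willow, hazel, pine, beech, fir, alder, elm}); total cost 4 + 3 = 7.
No covering selection has total cost below 7.

7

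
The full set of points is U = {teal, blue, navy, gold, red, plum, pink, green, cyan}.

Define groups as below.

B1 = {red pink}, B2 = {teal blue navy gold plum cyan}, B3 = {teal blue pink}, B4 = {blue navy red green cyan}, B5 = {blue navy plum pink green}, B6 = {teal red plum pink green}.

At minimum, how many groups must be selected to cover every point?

2

B2 and B6 cover everything between them: the union {teal, blue, navy, gold, red, plum, pink, green, cyan} is all of U.
No single group has all 9 points (the largest, B2, has 6), so 2 is optimal.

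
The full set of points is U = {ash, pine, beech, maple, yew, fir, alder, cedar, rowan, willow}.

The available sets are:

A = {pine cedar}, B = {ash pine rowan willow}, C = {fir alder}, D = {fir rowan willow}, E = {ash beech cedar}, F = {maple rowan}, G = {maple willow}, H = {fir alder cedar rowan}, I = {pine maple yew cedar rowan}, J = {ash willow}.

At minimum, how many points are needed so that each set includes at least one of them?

Take T = {maple, alder, cedar, willow}. Each listed set contains at least one of these, so T is a hitting set of size 4.
The sets A, C, F, J are pairwise disjoint, so any hitting set needs a separate point for each — at least 4. Hence 4 is optimal.

4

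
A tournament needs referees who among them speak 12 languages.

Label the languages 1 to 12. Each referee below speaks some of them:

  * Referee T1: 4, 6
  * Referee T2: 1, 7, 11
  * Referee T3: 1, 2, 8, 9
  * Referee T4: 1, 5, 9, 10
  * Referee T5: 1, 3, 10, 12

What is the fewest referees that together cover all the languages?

5

T1 and T2 and T3 and T4 and T5 together: T1 ∪ T2 ∪ T3 ∪ T4 ∪ T5 = {1, 2, 3, 4, 5, 6, 7, 8, 9, 10, 11, 12} — every language is covered.
Only T4 contains 5, so T4 is forced; the remaining 8 languages need at least 4 more referees (each remaining referee adds at most 2) — so at least 5 referees are needed, and 5 is optimal.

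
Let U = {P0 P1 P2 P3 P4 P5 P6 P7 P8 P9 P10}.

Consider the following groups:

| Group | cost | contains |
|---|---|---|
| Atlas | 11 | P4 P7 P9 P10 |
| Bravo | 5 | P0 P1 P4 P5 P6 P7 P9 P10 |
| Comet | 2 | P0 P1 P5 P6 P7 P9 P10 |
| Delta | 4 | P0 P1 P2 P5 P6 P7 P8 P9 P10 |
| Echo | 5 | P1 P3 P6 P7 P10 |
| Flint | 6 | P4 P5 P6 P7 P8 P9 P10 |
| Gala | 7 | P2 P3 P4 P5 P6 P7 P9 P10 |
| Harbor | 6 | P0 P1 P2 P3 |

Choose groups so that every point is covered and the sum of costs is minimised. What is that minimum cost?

Delta, Gala together cover every point (Delta ∪ Gala = {P0, P1, P2, P3, P4, P5, P6, P7, P8, P9, P10}); total cost 4 + 7 = 11.
The greedy pick Comet, Delta, Gala costs 13; no covering selection beats 11.

11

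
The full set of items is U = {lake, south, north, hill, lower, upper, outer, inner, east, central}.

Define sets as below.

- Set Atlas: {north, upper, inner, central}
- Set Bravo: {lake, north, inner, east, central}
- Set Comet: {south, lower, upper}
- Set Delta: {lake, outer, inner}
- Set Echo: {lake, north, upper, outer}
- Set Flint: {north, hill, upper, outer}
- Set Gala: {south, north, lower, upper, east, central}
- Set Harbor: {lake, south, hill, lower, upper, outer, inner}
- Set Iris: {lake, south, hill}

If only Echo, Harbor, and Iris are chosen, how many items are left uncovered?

Union of Echo, Harbor, Iris = {lake, south, north, hill, lower, upper, outer, inner}.
Not covered: east, central — 2 items.

2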